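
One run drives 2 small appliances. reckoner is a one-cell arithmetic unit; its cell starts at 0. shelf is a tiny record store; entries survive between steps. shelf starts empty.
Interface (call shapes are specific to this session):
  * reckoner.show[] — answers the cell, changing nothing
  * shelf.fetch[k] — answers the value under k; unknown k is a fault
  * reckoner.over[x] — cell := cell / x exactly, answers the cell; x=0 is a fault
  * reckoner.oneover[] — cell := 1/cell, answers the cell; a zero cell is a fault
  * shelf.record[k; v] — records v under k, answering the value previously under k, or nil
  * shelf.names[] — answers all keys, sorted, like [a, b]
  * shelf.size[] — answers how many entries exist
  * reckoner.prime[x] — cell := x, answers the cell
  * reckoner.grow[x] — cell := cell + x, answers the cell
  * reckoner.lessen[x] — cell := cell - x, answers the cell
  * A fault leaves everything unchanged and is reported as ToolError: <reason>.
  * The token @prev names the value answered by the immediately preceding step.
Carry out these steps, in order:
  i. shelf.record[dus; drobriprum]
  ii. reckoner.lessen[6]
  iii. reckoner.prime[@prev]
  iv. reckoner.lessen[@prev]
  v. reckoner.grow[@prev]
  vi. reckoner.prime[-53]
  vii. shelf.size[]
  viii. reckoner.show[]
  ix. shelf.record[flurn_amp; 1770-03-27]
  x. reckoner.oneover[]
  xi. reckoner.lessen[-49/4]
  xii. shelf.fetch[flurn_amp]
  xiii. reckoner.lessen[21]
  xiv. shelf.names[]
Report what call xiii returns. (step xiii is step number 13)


Act: shelf.record[dus; drobriprum]
Obs: nil
Act: reckoner.lessen[6]
Obs: -6
Act: reckoner.prime[@prev]
Obs: -6
Act: reckoner.lessen[@prev]
Obs: 0
Act: reckoner.grow[@prev]
Obs: 0
Act: reckoner.prime[-53]
Obs: -53
Act: shelf.size[]
Obs: 1
Act: reckoner.show[]
Obs: -53
Act: shelf.record[flurn_amp; 1770-03-27]
Obs: nil
Act: reckoner.oneover[]
Obs: -1/53
Act: reckoner.lessen[-49/4]
Obs: 2593/212
Act: shelf.fetch[flurn_amp]
Obs: 1770-03-27
Act: reckoner.lessen[21]
Obs: -1859/212
Act: shelf.names[]
Obs: [dus, flurn_amp]

Answer: -1859/212


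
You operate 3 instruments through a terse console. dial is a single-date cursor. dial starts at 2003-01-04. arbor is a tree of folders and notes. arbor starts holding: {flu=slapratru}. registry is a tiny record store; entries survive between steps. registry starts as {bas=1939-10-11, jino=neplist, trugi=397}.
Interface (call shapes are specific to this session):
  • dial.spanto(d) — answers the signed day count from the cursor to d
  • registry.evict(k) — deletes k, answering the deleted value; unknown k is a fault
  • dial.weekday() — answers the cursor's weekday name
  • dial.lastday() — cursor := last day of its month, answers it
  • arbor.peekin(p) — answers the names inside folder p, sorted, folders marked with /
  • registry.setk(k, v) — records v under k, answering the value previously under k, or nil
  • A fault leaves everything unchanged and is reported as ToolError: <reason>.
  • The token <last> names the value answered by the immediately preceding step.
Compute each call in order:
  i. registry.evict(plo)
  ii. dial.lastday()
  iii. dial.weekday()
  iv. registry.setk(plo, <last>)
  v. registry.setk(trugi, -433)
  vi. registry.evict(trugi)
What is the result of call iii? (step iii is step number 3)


Step: registry.evict[k=plo]
Result: ToolError: no such key plo
Step: dial.lastday[]
Result: 2003-01-31
Step: dial.weekday[]
Result: Friday
Step: registry.setk[k=plo; v=<last>]
Result: nil
Step: registry.setk[k=trugi; v=-433]
Result: 397
Step: registry.evict[k=trugi]
Result: -433

Answer: Friday


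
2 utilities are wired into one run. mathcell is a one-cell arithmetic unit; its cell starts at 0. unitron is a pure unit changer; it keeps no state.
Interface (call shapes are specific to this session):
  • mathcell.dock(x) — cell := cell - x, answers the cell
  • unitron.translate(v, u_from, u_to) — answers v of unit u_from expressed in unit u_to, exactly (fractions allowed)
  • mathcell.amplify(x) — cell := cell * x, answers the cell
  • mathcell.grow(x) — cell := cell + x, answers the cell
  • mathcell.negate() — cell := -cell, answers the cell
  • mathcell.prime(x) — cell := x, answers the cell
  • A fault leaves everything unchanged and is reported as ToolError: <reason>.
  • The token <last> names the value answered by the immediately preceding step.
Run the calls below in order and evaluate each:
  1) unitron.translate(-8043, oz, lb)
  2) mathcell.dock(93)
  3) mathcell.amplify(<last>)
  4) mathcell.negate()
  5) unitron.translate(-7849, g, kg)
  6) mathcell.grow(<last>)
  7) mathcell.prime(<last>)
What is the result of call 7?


Answer: -8656849/1000

Derivation:
Act: translate[-8043; oz; lb]
Obs: -8043/16
Act: dock[93]
Obs: -93
Act: amplify[<last>]
Obs: 8649
Act: negate[]
Obs: -8649
Act: translate[-7849; g; kg]
Obs: -7849/1000
Act: grow[<last>]
Obs: -8656849/1000
Act: prime[<last>]
Obs: -8656849/1000


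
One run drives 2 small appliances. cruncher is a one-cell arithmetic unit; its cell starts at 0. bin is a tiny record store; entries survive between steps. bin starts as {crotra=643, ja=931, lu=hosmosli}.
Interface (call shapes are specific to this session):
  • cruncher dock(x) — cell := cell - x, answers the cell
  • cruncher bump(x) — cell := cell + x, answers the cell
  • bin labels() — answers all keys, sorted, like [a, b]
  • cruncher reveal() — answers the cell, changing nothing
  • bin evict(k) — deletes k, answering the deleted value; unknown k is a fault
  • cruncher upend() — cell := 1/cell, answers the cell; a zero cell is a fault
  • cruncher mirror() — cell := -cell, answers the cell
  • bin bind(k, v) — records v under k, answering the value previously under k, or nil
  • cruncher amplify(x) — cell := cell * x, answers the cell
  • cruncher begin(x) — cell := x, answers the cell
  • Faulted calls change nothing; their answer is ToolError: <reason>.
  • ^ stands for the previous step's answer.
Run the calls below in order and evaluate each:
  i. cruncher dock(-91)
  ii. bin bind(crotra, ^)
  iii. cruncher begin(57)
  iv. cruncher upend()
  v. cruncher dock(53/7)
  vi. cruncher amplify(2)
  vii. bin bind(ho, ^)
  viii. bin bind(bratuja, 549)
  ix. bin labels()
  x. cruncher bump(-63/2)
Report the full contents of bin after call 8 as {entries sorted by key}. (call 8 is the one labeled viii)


Answer: {bratuja=549, crotra=91, ho=-6028/399, ja=931, lu=hosmosli}

Derivation:
I run cruncher dock with x: -91, yielding 91.
I use bin bind with k: crotra, v: ^, giving 643.
I try cruncher begin with x: 57, — result: 57.
I use cruncher upend, yielding 1/57.
I call cruncher dock with x: 53/7, and get -3014/399.
I use cruncher amplify with x: 2, → -6028/399.
I try bin bind with k: ho, v: ^, and get nil.
Next I call bin bind with k: bratuja, v: 549, and observe nil.
Using bin labels(), and see [bratuja, crotra, ho, ja, lu].
Then cruncher bump with x: -63/2, and get -37193/798.


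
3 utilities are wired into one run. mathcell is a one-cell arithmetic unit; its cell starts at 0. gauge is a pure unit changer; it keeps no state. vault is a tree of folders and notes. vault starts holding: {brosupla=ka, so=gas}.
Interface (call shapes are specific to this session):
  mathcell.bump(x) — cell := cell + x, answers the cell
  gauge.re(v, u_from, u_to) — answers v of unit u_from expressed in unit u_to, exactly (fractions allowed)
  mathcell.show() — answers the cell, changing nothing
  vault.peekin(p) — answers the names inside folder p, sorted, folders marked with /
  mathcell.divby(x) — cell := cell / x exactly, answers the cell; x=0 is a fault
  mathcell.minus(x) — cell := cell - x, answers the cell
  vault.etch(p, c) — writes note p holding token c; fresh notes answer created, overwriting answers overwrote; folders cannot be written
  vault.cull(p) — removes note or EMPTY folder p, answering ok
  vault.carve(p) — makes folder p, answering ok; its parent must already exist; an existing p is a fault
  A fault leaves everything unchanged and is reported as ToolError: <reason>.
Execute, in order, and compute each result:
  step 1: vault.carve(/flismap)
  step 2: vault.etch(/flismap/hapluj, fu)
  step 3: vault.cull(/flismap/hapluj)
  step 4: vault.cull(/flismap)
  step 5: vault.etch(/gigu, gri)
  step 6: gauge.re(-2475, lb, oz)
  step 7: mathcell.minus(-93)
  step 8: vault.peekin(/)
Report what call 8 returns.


Answer: [brosupla, gigu, so]

Derivation:
! 1. vault.carve(p→/flismap) ~> ok
! 2. vault.etch(p→/flismap/hapluj, c→fu) ~> created
! 3. vault.cull(p→/flismap/hapluj) ~> ok
! 4. vault.cull(p→/flismap) ~> ok
! 5. vault.etch(p→/gigu, c→gri) ~> created
! 6. gauge.re(v→-2475, u_from→lb, u_to→oz) ~> -39600
! 7. mathcell.minus(x→-93) ~> 93
! 8. vault.peekin(p→/) ~> [brosupla, gigu, so]


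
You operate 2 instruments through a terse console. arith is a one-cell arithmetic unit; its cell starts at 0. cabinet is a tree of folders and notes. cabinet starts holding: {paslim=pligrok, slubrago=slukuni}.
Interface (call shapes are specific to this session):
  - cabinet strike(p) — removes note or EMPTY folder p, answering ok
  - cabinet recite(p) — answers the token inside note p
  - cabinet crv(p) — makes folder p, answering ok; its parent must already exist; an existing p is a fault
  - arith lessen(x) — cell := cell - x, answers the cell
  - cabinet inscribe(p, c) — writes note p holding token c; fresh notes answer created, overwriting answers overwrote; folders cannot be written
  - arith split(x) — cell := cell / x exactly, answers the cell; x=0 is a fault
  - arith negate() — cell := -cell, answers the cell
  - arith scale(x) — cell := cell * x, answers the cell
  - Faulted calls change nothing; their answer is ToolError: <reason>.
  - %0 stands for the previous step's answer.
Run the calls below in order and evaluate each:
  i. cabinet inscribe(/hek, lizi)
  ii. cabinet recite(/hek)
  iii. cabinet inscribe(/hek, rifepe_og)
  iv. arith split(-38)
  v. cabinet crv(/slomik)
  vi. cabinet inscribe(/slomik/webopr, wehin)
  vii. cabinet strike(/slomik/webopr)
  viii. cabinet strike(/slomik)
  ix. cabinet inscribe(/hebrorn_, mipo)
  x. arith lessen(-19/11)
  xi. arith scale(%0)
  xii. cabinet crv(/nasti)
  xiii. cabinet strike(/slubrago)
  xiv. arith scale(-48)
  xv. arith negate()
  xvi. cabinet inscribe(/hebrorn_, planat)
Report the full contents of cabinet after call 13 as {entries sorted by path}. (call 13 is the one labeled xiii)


Act: cabinet inscribe[p: /hek; c: lizi]
Obs: created
Act: cabinet recite[p: /hek]
Obs: lizi
Act: cabinet inscribe[p: /hek; c: rifepe_og]
Obs: overwrote
Act: arith split[x: -38]
Obs: 0
Act: cabinet crv[p: /slomik]
Obs: ok
Act: cabinet inscribe[p: /slomik/webopr; c: wehin]
Obs: created
Act: cabinet strike[p: /slomik/webopr]
Obs: ok
Act: cabinet strike[p: /slomik]
Obs: ok
Act: cabinet inscribe[p: /hebrorn_; c: mipo]
Obs: created
Act: arith lessen[x: -19/11]
Obs: 19/11
Act: arith scale[x: %0]
Obs: 361/121
Act: cabinet crv[p: /nasti]
Obs: ok
Act: cabinet strike[p: /slubrago]
Obs: ok
Act: arith scale[x: -48]
Obs: -17328/121
Act: arith negate[]
Obs: 17328/121
Act: cabinet inscribe[p: /hebrorn_; c: planat]
Obs: overwrote

Answer: {hebrorn_=mipo, hek=rifepe_og, nasti/, paslim=pligrok}


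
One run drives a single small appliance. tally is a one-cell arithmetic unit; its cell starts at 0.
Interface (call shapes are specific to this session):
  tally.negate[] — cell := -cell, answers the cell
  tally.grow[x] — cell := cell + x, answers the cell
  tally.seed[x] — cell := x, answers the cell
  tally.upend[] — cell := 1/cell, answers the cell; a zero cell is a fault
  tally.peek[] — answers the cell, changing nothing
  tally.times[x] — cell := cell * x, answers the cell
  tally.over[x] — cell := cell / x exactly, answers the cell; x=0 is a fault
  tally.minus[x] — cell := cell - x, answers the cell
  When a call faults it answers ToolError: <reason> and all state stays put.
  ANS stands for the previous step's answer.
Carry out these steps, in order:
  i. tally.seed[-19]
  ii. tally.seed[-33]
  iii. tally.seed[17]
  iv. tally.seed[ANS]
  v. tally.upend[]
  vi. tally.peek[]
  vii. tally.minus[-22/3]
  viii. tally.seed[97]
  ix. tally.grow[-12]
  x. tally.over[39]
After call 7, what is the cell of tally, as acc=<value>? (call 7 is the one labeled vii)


Answer: acc=377/51

Derivation:
>> tally.seed(x='-19')
<< -19
>> tally.seed(x='-33')
<< -33
>> tally.seed(x='17')
<< 17
>> tally.seed(x='ANS')
<< 17
>> tally.upend()
<< 1/17
>> tally.peek()
<< 1/17
>> tally.minus(x='-22/3')
<< 377/51
>> tally.seed(x='97')
<< 97
>> tally.grow(x='-12')
<< 85
>> tally.over(x='39')
<< 85/39


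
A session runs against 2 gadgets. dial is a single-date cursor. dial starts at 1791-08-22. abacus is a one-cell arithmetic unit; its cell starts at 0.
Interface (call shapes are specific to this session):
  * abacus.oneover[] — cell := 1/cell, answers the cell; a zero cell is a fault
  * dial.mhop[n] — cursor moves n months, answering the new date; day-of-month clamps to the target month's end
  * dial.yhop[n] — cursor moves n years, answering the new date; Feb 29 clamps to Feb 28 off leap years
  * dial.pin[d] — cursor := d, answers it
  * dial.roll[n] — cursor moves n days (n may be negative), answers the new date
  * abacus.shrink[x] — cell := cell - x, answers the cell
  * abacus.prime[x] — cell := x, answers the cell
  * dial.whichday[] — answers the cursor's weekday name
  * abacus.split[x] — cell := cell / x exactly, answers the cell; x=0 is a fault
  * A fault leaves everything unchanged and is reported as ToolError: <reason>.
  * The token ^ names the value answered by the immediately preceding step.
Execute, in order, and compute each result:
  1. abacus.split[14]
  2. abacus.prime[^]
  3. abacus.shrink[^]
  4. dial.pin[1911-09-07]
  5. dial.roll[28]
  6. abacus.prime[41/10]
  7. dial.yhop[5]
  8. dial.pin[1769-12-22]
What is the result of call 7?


Using abacus.split passing x: 14, and get 0.
I use abacus.prime passing x: ^, and get 0.
I use abacus.shrink passing x: ^, and get 0.
Calling dial.pin passing d: 1911-09-07: 1911-09-07.
Using dial.roll passing n: 28, — result: 1911-10-05.
Invoking abacus.prime passing x: 41/10, — result: 41/10.
I call dial.yhop passing n: 5, and see 1916-10-05.
Then dial.pin passing d: 1769-12-22, which returns 1769-12-22.

Answer: 1916-10-05


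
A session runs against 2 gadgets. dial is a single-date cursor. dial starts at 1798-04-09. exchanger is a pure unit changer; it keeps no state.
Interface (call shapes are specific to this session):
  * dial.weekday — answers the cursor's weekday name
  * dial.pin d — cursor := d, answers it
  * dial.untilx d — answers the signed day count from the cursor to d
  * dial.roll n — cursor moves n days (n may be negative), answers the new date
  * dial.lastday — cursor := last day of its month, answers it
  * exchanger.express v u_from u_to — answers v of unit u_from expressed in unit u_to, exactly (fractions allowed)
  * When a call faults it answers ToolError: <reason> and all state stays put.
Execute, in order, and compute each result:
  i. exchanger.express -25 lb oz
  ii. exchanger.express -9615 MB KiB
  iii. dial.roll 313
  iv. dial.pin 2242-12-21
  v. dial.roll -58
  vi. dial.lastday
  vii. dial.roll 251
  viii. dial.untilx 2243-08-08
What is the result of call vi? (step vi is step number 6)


> exchanger.express -25 lb oz
:: -400
> exchanger.express -9615 MB KiB
:: -150234375/16
> dial.roll 313
:: 1799-02-16
> dial.pin 2242-12-21
:: 2242-12-21
> dial.roll -58
:: 2242-10-24
> dial.lastday
:: 2242-10-31
> dial.roll 251
:: 2243-07-09
> dial.untilx 2243-08-08
:: 30

Answer: 2242-10-31


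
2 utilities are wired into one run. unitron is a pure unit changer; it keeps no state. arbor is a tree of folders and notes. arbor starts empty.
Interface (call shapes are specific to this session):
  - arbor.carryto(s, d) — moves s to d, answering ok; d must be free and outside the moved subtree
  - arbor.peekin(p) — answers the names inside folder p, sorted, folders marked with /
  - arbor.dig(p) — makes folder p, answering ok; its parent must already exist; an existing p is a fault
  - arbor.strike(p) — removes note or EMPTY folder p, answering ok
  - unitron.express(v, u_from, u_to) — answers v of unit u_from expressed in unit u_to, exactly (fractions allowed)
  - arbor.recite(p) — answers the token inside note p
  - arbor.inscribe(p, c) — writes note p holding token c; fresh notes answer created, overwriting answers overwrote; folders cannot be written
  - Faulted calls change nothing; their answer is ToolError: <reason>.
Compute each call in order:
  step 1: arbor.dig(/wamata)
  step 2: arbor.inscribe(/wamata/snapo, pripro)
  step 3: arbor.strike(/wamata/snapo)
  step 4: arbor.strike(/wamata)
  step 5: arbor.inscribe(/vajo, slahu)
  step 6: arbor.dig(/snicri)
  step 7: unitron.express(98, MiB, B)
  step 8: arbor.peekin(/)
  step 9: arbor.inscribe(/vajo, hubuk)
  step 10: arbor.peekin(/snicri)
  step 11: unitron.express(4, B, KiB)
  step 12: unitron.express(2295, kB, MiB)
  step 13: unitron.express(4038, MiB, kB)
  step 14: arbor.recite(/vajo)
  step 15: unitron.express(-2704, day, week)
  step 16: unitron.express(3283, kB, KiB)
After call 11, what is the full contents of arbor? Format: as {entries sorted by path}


I call arbor.dig with p=/wamata, — result: ok.
Calling arbor.inscribe with p=/wamata/snapo, c=pripro, giving created.
Invoking arbor.strike with p=/wamata/snapo: ok.
Now I run arbor.strike with p=/wamata, and observe ok.
Using arbor.inscribe with p=/vajo, c=slahu, and observe created.
I call arbor.dig with p=/snicri, which returns ok.
Now I run unitron.express with v=98, u_from=MiB, u_to=B, which returns 102760448.
I try arbor.peekin with p=/, which returns [snicri/, vajo].
Invoking arbor.inscribe with p=/vajo, c=hubuk, and observe overwrote.
Then arbor.peekin with p=/snicri, and observe [].
Now I run unitron.express with v=4, u_from=B, u_to=KiB, — result: 1/256.
Calling unitron.express with v=2295, u_from=kB, u_to=MiB, and see 286875/131072.
Then unitron.express with v=4038, u_from=MiB, u_to=kB, and get 529268736/125.
Calling arbor.recite with p=/vajo, — result: hubuk.
Next I call unitron.express with v=-2704, u_from=day, u_to=week, and observe -2704/7.
I try unitron.express with v=3283, u_from=kB, u_to=KiB, giving 410375/128.

Answer: {snicri/, vajo=hubuk}


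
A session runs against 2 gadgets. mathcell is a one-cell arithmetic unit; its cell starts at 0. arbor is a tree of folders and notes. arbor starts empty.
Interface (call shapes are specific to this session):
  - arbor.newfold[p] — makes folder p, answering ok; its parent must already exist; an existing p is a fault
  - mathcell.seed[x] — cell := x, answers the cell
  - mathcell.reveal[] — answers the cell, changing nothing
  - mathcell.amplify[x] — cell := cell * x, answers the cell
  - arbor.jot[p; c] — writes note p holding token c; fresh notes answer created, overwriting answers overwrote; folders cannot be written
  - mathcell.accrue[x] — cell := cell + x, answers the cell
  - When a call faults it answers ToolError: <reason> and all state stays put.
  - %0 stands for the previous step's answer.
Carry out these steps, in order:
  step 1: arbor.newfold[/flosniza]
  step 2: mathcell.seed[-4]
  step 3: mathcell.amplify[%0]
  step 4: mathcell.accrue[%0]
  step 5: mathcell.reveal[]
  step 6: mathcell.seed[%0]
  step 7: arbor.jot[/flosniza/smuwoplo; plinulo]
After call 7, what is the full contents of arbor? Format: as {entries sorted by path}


I invoke newfold using p→/flosniza, → ok.
Calling seed using x→-4, and observe -4.
Then amplify using x→%0, and observe 16.
Then accrue using x→%0, — result: 32.
I run reveal, yielding 32.
I try seed using x→%0, yielding 32.
Invoking jot using p→/flosniza/smuwoplo, c→plinulo, and observe created.

Answer: {flosniza/, flosniza/smuwoplo=plinulo}


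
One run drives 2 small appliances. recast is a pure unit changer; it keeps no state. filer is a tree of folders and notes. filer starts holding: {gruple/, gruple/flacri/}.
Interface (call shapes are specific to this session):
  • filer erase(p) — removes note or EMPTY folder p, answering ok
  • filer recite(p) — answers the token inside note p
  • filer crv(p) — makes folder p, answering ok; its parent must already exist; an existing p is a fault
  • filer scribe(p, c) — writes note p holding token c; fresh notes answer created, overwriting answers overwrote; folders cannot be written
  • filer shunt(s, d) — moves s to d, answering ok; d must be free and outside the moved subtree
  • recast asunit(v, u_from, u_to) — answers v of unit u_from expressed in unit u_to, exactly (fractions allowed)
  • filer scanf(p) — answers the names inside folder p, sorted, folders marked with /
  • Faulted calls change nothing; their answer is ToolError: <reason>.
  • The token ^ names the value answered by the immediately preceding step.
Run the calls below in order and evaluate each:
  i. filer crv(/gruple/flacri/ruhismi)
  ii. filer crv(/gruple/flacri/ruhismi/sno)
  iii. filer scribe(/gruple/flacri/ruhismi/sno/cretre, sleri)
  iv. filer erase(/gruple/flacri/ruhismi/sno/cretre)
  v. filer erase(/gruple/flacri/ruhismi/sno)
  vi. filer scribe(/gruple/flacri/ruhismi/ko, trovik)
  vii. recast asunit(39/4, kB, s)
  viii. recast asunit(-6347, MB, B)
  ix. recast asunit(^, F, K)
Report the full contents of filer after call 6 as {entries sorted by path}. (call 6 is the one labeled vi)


I try filer crv(p→/gruple/flacri/ruhismi), and observe ok.
Then filer crv(p→/gruple/flacri/ruhismi/sno), → ok.
Now I run filer scribe(p→/gruple/flacri/ruhismi/sno/cretre, c→sleri), and see created.
I invoke filer erase(p→/gruple/flacri/ruhismi/sno/cretre), — result: ok.
Using filer erase(p→/gruple/flacri/ruhismi/sno), — result: ok.
I invoke filer scribe(p→/gruple/flacri/ruhismi/ko, c→trovik), which returns created.
Now I run recast asunit(v→39/4, u_from→kB, u_to→s), which returns ToolError: incompatible units.
Next I call recast asunit(v→-6347, u_from→MB, u_to→B), → -6347000000.
I invoke recast asunit(v→^, u_from→F, u_to→K): -634699954033/180.

Answer: {gruple/, gruple/flacri/, gruple/flacri/ruhismi/, gruple/flacri/ruhismi/ko=trovik}


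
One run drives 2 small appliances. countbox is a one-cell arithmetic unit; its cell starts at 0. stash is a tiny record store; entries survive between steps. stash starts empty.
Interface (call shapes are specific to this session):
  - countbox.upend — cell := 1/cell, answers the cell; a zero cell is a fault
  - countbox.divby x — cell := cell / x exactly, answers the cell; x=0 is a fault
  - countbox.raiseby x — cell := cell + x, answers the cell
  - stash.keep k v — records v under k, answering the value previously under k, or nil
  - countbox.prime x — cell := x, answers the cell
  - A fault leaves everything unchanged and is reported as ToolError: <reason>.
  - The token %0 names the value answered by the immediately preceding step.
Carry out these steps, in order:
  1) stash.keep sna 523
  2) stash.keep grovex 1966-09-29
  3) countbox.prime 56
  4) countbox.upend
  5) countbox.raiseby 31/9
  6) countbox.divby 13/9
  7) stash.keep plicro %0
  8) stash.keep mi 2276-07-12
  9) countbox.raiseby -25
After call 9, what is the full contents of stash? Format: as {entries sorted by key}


Answer: {grovex=1966-09-29, mi=2276-07-12, plicro=1745/728, sna=523}

Derivation:
·→ keep(k→sna, v→523)
·← nil
·→ keep(k→grovex, v→1966-09-29)
·← nil
·→ prime(x→56)
·← 56
·→ upend()
·← 1/56
·→ raiseby(x→31/9)
·← 1745/504
·→ divby(x→13/9)
·← 1745/728
·→ keep(k→plicro, v→%0)
·← nil
·→ keep(k→mi, v→2276-07-12)
·← nil
·→ raiseby(x→-25)
·← -16455/728


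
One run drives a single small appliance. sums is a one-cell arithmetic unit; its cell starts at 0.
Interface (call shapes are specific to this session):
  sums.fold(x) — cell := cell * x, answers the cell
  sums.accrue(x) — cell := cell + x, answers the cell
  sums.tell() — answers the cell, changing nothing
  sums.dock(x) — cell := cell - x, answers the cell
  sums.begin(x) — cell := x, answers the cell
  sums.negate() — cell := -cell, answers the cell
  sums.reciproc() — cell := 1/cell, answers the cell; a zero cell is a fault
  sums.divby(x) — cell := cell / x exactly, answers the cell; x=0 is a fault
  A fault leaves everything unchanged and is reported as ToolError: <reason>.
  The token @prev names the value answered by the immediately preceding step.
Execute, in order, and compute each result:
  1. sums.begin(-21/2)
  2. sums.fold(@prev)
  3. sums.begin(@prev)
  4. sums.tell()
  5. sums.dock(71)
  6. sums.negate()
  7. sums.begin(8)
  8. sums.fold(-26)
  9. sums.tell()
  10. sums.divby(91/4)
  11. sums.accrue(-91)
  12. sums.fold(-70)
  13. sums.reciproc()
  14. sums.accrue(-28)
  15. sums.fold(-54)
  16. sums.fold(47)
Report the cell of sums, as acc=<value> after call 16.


Answer: acc=249078051/3505

Derivation:
>>> sums.begin x: -21/2
  -21/2
>>> sums.fold x: @prev
  441/4
>>> sums.begin x: @prev
  441/4
>>> sums.tell
  441/4
>>> sums.dock x: 71
  157/4
>>> sums.negate
  -157/4
>>> sums.begin x: 8
  8
>>> sums.fold x: -26
  -208
>>> sums.tell
  -208
>>> sums.divby x: 91/4
  -64/7
>>> sums.accrue x: -91
  -701/7
>>> sums.fold x: -70
  7010
>>> sums.reciproc
  1/7010
>>> sums.accrue x: -28
  -196279/7010
>>> sums.fold x: -54
  5299533/3505
>>> sums.fold x: 47
  249078051/3505


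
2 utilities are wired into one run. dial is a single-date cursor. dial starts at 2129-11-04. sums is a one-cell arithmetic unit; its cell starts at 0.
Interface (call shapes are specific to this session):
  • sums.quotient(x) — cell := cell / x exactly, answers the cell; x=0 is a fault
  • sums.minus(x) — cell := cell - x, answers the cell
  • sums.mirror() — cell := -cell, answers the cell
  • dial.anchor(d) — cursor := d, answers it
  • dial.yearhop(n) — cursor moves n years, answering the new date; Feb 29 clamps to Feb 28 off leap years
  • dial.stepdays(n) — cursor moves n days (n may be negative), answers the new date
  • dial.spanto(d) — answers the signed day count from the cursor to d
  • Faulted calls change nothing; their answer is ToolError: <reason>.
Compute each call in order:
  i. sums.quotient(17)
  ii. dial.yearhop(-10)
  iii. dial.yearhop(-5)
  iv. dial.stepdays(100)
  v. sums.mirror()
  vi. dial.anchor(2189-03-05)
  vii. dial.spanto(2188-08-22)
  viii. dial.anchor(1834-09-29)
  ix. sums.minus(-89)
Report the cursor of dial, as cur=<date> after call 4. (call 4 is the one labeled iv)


Answer: cur=2115-02-12

Derivation:
Invoking quotient on x='17', giving 0.
Then yearhop on n='-10', yielding 2119-11-04.
Using yearhop on n='-5', which returns 2114-11-04.
I run stepdays on n='100', and see 2115-02-12.
I try mirror(), which returns 0.
Calling anchor on d='2189-03-05', and see 2189-03-05.
Then spanto on d='2188-08-22', which returns -195.
Invoking anchor on d='1834-09-29': 1834-09-29.
Next I call minus on x='-89', — result: 89.


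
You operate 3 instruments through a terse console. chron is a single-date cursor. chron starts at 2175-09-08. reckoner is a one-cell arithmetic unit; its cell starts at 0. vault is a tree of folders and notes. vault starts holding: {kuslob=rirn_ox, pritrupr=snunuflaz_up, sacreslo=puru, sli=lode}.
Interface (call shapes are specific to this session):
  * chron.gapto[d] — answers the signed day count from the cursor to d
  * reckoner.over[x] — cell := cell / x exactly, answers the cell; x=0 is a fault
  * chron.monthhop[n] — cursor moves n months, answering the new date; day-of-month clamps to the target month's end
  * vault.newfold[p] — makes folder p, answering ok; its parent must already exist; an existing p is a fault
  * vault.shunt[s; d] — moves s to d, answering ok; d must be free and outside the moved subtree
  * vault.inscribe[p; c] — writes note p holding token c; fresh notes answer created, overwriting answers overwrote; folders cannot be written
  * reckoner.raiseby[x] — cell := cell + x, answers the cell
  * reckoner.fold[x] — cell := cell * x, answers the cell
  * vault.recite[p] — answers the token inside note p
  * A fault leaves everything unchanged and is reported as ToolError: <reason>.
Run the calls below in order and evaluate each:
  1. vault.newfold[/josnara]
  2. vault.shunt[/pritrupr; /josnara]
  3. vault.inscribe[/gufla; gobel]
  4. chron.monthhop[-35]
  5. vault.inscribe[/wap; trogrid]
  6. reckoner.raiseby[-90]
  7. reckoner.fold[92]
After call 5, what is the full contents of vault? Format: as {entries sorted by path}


Answer: {gufla=gobel, josnara/, kuslob=rirn_ox, pritrupr=snunuflaz_up, sacreslo=puru, sli=lode, wap=trogrid}

Derivation:
% 1. newfold(/josnara) : ok
% 2. shunt(/pritrupr, /josnara) : ToolError: exists
% 3. inscribe(/gufla, gobel) : created
% 4. monthhop(-35) : 2172-10-08
% 5. inscribe(/wap, trogrid) : created
% 6. raiseby(-90) : -90
% 7. fold(92) : -8280


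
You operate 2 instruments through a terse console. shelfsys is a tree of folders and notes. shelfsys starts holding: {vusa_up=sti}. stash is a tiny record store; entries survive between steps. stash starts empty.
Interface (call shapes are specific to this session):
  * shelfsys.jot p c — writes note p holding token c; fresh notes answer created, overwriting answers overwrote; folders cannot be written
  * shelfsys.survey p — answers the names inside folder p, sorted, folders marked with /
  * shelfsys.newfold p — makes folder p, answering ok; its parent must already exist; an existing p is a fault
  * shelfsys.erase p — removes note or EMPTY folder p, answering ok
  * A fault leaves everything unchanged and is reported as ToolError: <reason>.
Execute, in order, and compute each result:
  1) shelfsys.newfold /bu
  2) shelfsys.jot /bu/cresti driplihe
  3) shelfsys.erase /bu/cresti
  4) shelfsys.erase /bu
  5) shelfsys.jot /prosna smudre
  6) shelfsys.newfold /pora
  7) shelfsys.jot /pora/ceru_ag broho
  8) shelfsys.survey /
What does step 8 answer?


Answer: [pora/, prosna, vusa_up]

Derivation:
CALL shelfsys.newfold[/bu]
RET  ok
CALL shelfsys.jot[/bu/cresti; driplihe]
RET  created
CALL shelfsys.erase[/bu/cresti]
RET  ok
CALL shelfsys.erase[/bu]
RET  ok
CALL shelfsys.jot[/prosna; smudre]
RET  created
CALL shelfsys.newfold[/pora]
RET  ok
CALL shelfsys.jot[/pora/ceru_ag; broho]
RET  created
CALL shelfsys.survey[/]
RET  [pora/, prosna, vusa_up]


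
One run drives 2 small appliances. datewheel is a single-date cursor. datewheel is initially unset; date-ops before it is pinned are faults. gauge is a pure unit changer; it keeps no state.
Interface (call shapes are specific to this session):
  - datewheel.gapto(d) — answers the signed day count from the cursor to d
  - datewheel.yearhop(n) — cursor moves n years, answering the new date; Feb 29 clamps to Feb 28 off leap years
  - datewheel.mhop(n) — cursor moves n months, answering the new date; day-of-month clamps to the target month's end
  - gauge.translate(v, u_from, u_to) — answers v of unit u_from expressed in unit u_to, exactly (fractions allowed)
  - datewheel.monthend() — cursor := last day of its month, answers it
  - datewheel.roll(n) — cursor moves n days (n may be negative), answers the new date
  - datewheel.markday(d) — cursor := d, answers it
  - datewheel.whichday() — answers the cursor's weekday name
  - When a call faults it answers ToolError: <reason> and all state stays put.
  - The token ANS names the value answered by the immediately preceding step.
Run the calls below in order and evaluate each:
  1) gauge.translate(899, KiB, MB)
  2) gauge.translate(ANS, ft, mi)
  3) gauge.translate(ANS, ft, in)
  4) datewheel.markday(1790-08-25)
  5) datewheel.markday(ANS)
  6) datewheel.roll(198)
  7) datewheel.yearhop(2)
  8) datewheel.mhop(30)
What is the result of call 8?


Answer: 1795-09-11

Derivation:
==> gauge.translate(v='899', u_from='KiB', u_to='MB')
<== 14384/15625
==> gauge.translate(v='ANS', u_from='ft', u_to='mi')
<== 899/5156250
==> gauge.translate(v='ANS', u_from='ft', u_to='in')
<== 1798/859375
==> datewheel.markday(d='1790-08-25')
<== 1790-08-25
==> datewheel.markday(d='ANS')
<== 1790-08-25
==> datewheel.roll(n='198')
<== 1791-03-11
==> datewheel.yearhop(n='2')
<== 1793-03-11
==> datewheel.mhop(n='30')
<== 1795-09-11


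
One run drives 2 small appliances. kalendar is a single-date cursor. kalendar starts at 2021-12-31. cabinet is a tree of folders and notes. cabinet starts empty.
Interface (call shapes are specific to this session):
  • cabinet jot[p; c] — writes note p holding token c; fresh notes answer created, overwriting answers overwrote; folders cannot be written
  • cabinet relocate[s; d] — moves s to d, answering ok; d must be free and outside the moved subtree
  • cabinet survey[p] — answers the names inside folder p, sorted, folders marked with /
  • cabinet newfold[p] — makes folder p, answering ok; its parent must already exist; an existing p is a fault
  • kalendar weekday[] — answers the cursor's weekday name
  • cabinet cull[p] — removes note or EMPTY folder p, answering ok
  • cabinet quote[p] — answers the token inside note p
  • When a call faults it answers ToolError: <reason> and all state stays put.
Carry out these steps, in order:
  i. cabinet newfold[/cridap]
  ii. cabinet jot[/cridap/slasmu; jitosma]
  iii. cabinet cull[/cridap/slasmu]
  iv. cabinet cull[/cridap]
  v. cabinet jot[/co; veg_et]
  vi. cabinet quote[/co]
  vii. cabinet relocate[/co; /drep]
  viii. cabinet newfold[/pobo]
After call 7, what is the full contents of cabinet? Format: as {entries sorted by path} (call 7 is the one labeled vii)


>> cabinet newfold(p: /cridap)
<< ok
>> cabinet jot(p: /cridap/slasmu, c: jitosma)
<< created
>> cabinet cull(p: /cridap/slasmu)
<< ok
>> cabinet cull(p: /cridap)
<< ok
>> cabinet jot(p: /co, c: veg_et)
<< created
>> cabinet quote(p: /co)
<< veg_et
>> cabinet relocate(s: /co, d: /drep)
<< ok
>> cabinet newfold(p: /pobo)
<< ok

Answer: {drep=veg_et}


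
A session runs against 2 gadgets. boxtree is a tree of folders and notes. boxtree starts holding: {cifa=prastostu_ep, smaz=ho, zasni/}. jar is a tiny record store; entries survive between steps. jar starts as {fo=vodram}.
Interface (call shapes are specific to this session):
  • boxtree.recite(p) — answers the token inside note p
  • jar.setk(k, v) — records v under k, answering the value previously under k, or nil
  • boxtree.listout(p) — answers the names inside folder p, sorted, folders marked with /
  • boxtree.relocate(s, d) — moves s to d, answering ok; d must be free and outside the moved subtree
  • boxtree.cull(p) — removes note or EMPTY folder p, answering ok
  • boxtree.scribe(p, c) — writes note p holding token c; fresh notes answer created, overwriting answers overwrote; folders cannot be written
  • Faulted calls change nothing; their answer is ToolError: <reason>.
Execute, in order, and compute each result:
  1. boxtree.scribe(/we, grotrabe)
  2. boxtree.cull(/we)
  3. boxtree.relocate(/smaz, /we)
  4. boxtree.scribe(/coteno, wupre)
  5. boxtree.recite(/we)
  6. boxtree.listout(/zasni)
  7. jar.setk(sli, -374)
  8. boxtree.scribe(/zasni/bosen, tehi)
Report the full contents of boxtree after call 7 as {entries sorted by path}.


Answer: {cifa=prastostu_ep, coteno=wupre, we=ho, zasni/}

Derivation:
Using boxtree.scribe with p='/we', c='grotrabe': created.
I call boxtree.cull with p='/we', giving ok.
Using boxtree.relocate with s='/smaz', d='/we', and get ok.
Then boxtree.scribe with p='/coteno', c='wupre', which returns created.
I run boxtree.recite with p='/we', giving ho.
Calling boxtree.listout with p='/zasni', giving [].
Invoking jar.setk with k='sli', v='-374', and get nil.
I invoke boxtree.scribe with p='/zasni/bosen', c='tehi', → created.


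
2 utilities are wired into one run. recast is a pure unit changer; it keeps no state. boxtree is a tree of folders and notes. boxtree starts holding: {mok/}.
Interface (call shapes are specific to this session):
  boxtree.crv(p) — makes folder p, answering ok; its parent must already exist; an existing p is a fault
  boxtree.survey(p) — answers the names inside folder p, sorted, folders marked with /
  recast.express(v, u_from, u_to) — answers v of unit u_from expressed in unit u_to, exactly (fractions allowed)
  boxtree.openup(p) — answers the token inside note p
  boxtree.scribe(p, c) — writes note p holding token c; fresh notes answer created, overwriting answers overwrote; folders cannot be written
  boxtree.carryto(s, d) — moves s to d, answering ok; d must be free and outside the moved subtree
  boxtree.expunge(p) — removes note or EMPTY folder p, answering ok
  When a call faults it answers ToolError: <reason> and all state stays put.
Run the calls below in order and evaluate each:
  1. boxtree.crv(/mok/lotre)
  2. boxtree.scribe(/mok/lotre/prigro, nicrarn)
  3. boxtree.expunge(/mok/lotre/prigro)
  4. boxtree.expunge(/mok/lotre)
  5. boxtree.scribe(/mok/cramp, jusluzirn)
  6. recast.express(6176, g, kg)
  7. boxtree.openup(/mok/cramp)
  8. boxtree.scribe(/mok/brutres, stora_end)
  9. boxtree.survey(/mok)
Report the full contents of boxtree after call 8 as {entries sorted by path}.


Invoking boxtree.crv passing p='/mok/lotre', → ok.
Now I run boxtree.scribe passing p='/mok/lotre/prigro', c='nicrarn', and observe created.
Now I run boxtree.expunge passing p='/mok/lotre/prigro', giving ok.
Then boxtree.expunge passing p='/mok/lotre', and observe ok.
I run boxtree.scribe passing p='/mok/cramp', c='jusluzirn', and observe created.
I invoke recast.express passing v='6176', u_from='g', u_to='kg', and observe 772/125.
I run boxtree.openup passing p='/mok/cramp': jusluzirn.
Invoking boxtree.scribe passing p='/mok/brutres', c='stora_end', which returns created.
I try boxtree.survey passing p='/mok', and get [brutres, cramp].

Answer: {mok/, mok/brutres=stora_end, mok/cramp=jusluzirn}


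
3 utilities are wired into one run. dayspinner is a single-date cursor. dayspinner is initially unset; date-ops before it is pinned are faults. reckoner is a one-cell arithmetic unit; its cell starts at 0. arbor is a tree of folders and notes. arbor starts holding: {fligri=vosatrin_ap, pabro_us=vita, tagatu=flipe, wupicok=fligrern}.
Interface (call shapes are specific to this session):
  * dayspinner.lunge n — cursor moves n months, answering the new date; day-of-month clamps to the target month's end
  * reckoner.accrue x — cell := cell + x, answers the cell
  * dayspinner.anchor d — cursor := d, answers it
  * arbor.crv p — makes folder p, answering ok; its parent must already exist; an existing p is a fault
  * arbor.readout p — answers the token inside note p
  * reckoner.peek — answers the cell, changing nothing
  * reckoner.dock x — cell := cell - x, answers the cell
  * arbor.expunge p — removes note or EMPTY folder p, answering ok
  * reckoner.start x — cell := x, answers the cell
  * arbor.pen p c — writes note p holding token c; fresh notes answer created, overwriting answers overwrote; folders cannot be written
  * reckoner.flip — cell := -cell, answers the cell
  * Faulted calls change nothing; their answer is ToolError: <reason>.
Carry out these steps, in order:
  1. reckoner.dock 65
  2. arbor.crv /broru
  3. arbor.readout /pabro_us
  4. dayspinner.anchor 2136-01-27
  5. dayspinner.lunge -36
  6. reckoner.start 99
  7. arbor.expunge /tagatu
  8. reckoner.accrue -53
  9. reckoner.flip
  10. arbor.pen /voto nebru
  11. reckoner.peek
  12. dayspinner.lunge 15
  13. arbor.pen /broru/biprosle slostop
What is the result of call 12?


Then reckoner.dock using 65: -65.
Then arbor.crv using /broru, and see ok.
Now I run arbor.readout using /pabro_us: vita.
I try dayspinner.anchor using 2136-01-27: 2136-01-27.
Calling dayspinner.lunge using -36, which returns 2133-01-27.
Next I call reckoner.start using 99, which returns 99.
Using arbor.expunge using /tagatu: ok.
I invoke reckoner.accrue using -53, and observe 46.
I invoke reckoner.flip, and observe -46.
Next I call arbor.pen using /voto, nebru, and observe created.
I call reckoner.peek: -46.
Using dayspinner.lunge using 15: 2134-04-27.
I call arbor.pen using /broru/biprosle, slostop, and get created.

Answer: 2134-04-27
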